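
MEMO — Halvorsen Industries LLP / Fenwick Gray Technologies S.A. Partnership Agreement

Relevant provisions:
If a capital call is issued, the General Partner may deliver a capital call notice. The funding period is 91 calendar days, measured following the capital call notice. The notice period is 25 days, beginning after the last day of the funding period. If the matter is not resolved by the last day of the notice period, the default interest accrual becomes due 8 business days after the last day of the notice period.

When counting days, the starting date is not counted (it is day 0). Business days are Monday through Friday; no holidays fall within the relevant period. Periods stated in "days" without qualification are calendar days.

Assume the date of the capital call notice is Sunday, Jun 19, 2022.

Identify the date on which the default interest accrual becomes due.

Oct 25, 2022

The last day of the funding period: Jun 19, 2022 + 91 days = Sep 18, 2022.
The last day of the notice period: 25 calendar days after Sep 18, 2022 is Oct 13, 2022.
From Thursday, Oct 13, 2022, 8 business days (Oct 14, Oct 17, Oct 18, Oct 19, Oct 20, Oct 21, Oct 24, Oct 25, skipping weekends) brings us to Tuesday, Oct 25, 2022, which is the date on which the default interest accrual becomes due.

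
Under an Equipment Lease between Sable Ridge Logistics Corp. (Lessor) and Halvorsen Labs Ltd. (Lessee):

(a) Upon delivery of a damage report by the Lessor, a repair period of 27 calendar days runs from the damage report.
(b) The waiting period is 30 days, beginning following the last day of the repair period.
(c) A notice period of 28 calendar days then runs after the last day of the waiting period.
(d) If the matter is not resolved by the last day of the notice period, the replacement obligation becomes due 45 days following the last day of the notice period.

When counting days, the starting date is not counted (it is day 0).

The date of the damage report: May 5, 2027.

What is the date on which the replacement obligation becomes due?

Sep 12, 2027

The last day of the repair period: May 5, 2027 + 27 days = Jun 1, 2027.
Adding 30 calendar days to Jun 1, 2027 gives Jul 1, 2027, which is the last day of the waiting period.
Adding 28 calendar days to Jul 1, 2027 gives Jul 29, 2027, which is the last day of the notice period.
Adding 45 calendar days to Jul 29, 2027 gives Sep 12, 2027, which is the date on which the replacement obligation becomes due.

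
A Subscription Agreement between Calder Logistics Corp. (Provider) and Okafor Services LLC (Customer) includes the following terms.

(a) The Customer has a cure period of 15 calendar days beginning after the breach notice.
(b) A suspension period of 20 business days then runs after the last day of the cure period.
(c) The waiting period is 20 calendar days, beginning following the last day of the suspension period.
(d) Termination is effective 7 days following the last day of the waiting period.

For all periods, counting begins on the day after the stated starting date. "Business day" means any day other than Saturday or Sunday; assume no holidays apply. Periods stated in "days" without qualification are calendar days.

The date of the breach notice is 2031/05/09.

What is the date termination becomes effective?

The last day of the cure period: 15 calendar days after 2031/05/09 is 2031/05/24.
The last day of the suspension period: counting 20 business days from Saturday, 2031/05/24 (May 26, May 27, May 28, May 29, …, Jun 18, Jun 19, Jun 20, skipping weekends) reaches Friday, 2031/06/20.
The last day of the waiting period: 2031/06/20 + 20 days = 2031/07/10.
Adding 7 calendar days to 2031/07/10 gives 2031/07/17, which is the date termination becomes effective.

2031/07/17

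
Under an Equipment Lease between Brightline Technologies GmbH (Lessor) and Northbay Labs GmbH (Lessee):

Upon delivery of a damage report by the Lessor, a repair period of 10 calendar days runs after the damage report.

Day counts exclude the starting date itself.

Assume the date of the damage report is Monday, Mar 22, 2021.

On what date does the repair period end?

Apr 1, 2021

The last day of the repair period: Mar 22, 2021 + 10 days = Apr 1, 2021.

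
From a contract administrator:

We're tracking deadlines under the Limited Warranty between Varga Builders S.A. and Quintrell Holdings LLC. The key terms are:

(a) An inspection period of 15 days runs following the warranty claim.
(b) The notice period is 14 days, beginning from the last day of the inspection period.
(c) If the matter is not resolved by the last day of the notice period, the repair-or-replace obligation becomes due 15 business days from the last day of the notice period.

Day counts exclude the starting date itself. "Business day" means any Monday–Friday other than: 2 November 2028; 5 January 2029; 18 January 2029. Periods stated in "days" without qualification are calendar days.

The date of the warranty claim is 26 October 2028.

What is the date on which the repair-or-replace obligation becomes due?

The last day of the inspection period: 15 calendar days after 26 October 2028 is 10 November 2028.
The last day of the notice period: 14 calendar days after 10 November 2028 is 24 November 2028.
The date on which the repair-or-replace obligation becomes due: counting 15 business days from Friday, 24 November 2028 (Nov 27, Nov 28, Nov 29, Nov 30, …, Dec 13, Dec 14, Dec 15, skipping weekends) reaches Friday, 15 December 2028.

15 December 2028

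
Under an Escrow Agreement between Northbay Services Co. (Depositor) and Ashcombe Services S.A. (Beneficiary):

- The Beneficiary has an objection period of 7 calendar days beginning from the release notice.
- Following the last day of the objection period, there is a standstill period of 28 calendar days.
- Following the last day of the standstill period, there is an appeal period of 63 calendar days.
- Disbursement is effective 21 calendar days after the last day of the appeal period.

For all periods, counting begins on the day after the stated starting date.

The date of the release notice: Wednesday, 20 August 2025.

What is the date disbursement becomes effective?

17 December 2025

Adding 7 calendar days to 20 August 2025 gives 27 August 2025, which is the last day of the objection period.
The last day of the standstill period: 28 calendar days after 27 August 2025 is 24 September 2025.
Adding 63 calendar days to 24 September 2025 gives 26 November 2025, which is the last day of the appeal period.
The date disbursement becomes effective: 21 calendar days after 26 November 2025 is 17 December 2025.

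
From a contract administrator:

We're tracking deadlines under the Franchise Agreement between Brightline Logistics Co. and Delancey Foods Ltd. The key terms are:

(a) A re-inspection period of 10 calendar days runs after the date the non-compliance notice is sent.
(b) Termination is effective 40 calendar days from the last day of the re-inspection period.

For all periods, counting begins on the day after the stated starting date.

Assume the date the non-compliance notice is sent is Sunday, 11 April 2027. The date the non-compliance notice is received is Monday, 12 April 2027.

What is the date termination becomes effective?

31 May 2027

Adding 10 calendar days to 11 April 2027 gives 21 April 2027, which is the last day of the re-inspection period.
The date termination becomes effective: 21 April 2027 + 40 days = 31 May 2027.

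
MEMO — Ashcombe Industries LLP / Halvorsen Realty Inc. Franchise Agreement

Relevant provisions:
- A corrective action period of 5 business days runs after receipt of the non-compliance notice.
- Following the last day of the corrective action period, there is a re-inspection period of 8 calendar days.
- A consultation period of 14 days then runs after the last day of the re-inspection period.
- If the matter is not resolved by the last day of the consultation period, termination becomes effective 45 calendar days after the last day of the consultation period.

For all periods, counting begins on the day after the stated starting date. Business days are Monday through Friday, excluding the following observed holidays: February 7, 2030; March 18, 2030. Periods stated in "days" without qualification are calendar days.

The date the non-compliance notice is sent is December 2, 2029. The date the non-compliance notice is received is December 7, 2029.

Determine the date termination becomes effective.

February 19, 2030

The last day of the corrective action period: 5 business days after Friday, December 7, 2029, skipping weekends — Dec 10, Dec 11, Dec 12, Dec 13, Dec 14 — lands on Friday, December 14, 2029.
The last day of the re-inspection period: December 14, 2029 + 8 days = December 22, 2029.
The last day of the consultation period: December 22, 2029 + 14 days = January 5, 2030.
Adding 45 calendar days to January 5, 2030 gives February 19, 2030, which is the date termination becomes effective.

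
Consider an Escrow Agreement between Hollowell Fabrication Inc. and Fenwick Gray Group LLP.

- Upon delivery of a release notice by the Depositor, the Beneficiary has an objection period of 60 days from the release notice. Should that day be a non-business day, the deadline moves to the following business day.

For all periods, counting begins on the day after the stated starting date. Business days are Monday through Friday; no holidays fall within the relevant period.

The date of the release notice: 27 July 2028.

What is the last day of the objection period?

25 September 2028

The last day of the objection period: 27 July 2028 + 60 days = 25 September 2028. 25 September 2028 is a Monday, so no roll-forward applies.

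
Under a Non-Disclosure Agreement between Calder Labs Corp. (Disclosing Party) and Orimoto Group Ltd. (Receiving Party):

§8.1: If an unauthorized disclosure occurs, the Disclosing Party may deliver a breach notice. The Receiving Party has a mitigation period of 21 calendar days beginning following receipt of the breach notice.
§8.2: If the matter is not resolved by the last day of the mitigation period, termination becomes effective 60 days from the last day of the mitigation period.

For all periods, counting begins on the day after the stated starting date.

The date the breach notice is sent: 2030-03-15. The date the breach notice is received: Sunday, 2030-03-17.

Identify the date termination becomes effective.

The last day of the mitigation period: 21 calendar days after 2030-03-17 is 2030-04-07.
The date termination becomes effective: 60 calendar days after 2030-04-07 is 2030-06-06.

2030-06-06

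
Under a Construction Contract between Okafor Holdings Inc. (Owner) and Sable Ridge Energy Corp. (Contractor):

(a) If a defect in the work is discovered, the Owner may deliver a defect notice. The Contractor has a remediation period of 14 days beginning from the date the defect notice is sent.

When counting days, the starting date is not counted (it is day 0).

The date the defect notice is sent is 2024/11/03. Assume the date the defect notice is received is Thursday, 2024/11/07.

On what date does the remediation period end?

2024/11/17

Adding 14 calendar days to 2024/11/03 gives 2024/11/17, which is the last day of the remediation period.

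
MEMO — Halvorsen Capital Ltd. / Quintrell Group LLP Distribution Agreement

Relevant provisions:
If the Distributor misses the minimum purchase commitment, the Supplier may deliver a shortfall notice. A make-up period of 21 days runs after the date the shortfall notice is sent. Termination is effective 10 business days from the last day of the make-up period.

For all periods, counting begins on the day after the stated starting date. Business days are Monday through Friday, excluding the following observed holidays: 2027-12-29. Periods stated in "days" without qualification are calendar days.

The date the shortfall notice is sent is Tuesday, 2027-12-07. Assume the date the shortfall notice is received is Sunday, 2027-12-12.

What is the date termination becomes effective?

Adding 21 calendar days to 2027-12-07 gives 2027-12-28, which is the last day of the make-up period.
The date termination becomes effective: 10 business days after Tuesday, 2027-12-28, skipping weekends and the listed holiday on Dec 29 — Dec 30, Dec 31, Jan 3, Jan 4, Jan 5, Jan 6, Jan 7, Jan 10, Jan 11, Jan 12 — lands on Wednesday, 2028-01-12.

2028-01-12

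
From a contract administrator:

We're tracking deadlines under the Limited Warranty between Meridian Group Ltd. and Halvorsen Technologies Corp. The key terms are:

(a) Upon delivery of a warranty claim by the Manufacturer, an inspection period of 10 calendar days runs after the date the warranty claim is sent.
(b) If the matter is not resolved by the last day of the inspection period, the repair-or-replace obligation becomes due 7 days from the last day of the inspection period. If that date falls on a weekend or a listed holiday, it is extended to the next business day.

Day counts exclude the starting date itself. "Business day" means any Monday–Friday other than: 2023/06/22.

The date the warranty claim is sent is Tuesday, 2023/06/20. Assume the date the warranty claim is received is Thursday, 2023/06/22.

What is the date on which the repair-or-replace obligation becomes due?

Adding 10 calendar days to 2023/06/20 gives 2023/06/30, which is the last day of the inspection period.
The date on which the repair-or-replace obligation becomes due: 7 calendar days after 2023/06/30 is 2023/07/07. 2023/07/07 is a Friday and is not a listed holiday, so no roll-forward applies.

2023/07/07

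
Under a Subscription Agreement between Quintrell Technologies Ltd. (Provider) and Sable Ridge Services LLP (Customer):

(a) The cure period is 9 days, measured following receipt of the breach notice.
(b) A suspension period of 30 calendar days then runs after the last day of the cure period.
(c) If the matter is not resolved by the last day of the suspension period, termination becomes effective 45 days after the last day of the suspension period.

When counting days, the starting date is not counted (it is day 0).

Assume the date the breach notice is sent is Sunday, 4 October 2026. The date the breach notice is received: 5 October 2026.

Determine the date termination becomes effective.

28 December 2026

The last day of the cure period: 9 calendar days after 5 October 2026 is 14 October 2026.
The last day of the suspension period: 14 October 2026 + 30 days = 13 November 2026.
Adding 45 calendar days to 13 November 2026 gives 28 December 2026, which is the date termination becomes effective.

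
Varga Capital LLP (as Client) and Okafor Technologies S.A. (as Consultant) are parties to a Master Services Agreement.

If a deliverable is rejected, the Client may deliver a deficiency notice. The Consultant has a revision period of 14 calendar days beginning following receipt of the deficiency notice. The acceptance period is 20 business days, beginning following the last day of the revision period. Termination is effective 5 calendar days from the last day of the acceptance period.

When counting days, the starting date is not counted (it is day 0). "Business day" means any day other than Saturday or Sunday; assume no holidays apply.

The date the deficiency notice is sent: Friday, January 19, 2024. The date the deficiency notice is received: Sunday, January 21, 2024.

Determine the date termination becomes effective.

March 6, 2024

Adding 14 calendar days to January 21, 2024 gives February 4, 2024, which is the last day of the revision period.
From Sunday, February 4, 2024, 20 business days (Feb 5, Feb 6, Feb 7, Feb 8, …, Feb 28, Feb 29, Mar 1, skipping weekends) brings us to Friday, March 1, 2024, which is the last day of the acceptance period.
Adding 5 calendar days to March 1, 2024 gives March 6, 2024, which is the date termination becomes effective.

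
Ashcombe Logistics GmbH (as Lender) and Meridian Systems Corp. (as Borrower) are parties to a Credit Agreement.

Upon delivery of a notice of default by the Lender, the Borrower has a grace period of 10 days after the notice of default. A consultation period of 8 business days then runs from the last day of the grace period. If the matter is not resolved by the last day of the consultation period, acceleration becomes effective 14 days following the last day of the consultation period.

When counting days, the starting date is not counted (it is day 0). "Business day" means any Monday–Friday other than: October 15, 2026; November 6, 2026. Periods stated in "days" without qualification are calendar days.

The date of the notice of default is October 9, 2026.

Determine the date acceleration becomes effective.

November 12, 2026

Adding 10 calendar days to October 9, 2026 gives October 19, 2026, which is the last day of the grace period.
The last day of the consultation period: counting 8 business days from Monday, October 19, 2026 (Oct 20, Oct 21, Oct 22, Oct 23, Oct 26, Oct 27, Oct 28, Oct 29, skipping weekends) reaches Thursday, October 29, 2026.
The date acceleration becomes effective: 14 calendar days after October 29, 2026 is November 12, 2026.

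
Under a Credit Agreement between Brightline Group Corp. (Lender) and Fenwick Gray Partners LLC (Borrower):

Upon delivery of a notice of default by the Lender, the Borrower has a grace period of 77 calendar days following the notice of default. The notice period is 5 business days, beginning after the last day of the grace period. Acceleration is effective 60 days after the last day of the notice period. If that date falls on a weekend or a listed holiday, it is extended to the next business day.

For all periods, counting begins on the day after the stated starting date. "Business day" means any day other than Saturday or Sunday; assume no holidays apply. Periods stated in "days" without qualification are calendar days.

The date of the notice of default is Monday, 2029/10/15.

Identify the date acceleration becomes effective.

Adding 77 calendar days to 2029/10/15 gives 2029/12/31, which is the last day of the grace period.
The last day of the notice period: 5 business days after Monday, 2029/12/31, skipping weekends — Jan 1, Jan 2, Jan 3, Jan 4, Jan 7 — lands on Monday, 2030/01/07.
Adding 60 calendar days to 2030/01/07 gives 2030/03/08, which is the date acceleration becomes effective. 2030/03/08 is a Friday, so no roll-forward applies.

2030/03/08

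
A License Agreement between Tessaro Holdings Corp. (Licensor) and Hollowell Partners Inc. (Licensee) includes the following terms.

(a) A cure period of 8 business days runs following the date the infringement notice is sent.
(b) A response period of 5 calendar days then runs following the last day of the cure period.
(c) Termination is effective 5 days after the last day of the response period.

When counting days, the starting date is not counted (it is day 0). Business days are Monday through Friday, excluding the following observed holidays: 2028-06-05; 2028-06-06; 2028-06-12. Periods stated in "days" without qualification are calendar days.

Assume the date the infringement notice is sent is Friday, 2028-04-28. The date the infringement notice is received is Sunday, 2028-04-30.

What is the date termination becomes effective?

2028-05-20

The last day of the cure period: counting 8 business days from Friday, 2028-04-28 (May 1, May 2, May 3, May 4, May 5, May 8, May 9, May 10, skipping weekends) reaches Wednesday, 2028-05-10.
The last day of the response period: 5 calendar days after 2028-05-10 is 2028-05-15.
The date termination becomes effective: 5 calendar days after 2028-05-15 is 2028-05-20.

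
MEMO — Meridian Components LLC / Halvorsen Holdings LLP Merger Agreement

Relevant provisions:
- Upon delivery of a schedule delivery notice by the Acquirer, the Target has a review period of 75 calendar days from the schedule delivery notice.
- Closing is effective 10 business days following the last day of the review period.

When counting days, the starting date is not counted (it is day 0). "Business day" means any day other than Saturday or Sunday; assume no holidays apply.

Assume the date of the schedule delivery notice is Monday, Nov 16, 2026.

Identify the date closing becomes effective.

Feb 12, 2027

The last day of the review period: Nov 16, 2026 + 75 days = Jan 30, 2027.
The date closing becomes effective: 10 business days after Saturday, Jan 30, 2027, skipping weekends — Feb 1, Feb 2, Feb 3, Feb 4, Feb 5, Feb 8, Feb 9, Feb 10, Feb 11, Feb 12 — lands on Friday, Feb 12, 2027.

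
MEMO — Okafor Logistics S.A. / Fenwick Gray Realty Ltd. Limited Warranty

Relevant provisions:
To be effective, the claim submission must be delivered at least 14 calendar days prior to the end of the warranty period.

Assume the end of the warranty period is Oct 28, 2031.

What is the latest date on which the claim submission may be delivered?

Counting back 14 calendar days from Oct 28, 2031 gives Oct 14, 2031.

Oct 14, 2031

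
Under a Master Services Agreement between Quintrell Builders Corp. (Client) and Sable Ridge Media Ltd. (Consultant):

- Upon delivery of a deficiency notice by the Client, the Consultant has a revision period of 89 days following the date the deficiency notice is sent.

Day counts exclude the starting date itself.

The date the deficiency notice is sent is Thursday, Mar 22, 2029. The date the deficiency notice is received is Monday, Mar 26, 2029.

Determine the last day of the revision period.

Jun 19, 2029

The last day of the revision period: Mar 22, 2029 + 89 days = Jun 19, 2029.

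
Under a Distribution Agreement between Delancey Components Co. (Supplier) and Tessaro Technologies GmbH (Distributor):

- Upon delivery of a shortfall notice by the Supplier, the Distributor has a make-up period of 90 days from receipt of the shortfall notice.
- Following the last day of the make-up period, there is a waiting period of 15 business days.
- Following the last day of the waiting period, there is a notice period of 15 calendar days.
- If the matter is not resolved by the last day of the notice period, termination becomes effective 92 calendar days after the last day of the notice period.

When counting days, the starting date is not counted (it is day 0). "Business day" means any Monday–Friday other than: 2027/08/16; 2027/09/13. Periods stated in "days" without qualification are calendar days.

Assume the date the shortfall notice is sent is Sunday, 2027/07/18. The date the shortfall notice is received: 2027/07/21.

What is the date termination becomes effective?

The last day of the make-up period: 90 calendar days after 2027/07/21 is 2027/10/19.
The last day of the waiting period: 15 business days after Tuesday, 2027/10/19, skipping weekends — Oct 20, Oct 21, Oct 22, Oct 25, …, Nov 5, Nov 8, Nov 9 — lands on Tuesday, 2027/11/09.
The last day of the notice period: 15 calendar days after 2027/11/09 is 2027/11/24.
The date termination becomes effective: 2027/11/24 + 92 days = 2028/02/24.

2028/02/24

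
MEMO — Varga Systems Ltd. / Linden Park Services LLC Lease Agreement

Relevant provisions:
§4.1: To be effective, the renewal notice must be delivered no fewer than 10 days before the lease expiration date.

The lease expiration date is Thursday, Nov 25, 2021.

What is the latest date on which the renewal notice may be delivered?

Counting back 10 calendar days from Nov 25, 2021 gives Nov 15, 2021.

Nov 15, 2021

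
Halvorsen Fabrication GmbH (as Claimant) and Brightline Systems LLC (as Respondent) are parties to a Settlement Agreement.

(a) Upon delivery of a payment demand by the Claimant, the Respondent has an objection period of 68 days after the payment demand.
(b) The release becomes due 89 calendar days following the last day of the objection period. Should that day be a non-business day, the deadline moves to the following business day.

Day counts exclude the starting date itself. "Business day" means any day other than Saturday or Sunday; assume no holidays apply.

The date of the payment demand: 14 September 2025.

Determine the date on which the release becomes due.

18 February 2026

The last day of the objection period: 14 September 2025 + 68 days = 21 November 2025.
The date on which the release becomes due: 21 November 2025 + 89 days = 18 February 2026. 18 February 2026 is a Wednesday, so no roll-forward applies.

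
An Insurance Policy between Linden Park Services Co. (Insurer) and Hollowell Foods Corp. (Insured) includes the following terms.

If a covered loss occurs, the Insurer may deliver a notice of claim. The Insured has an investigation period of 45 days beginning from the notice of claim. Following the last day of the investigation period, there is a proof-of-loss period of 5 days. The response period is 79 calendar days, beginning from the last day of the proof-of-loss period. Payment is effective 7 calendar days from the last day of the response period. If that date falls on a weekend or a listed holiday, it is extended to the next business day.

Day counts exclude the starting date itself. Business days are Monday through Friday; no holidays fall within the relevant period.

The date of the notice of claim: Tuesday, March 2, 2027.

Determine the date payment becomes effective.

The last day of the investigation period: 45 calendar days after March 2, 2027 is April 16, 2027.
Adding 5 calendar days to April 16, 2027 gives April 21, 2027, which is the last day of the proof-of-loss period.
The last day of the response period: 79 calendar days after April 21, 2027 is July 9, 2027.
The date payment becomes effective: 7 calendar days after July 9, 2027 is July 16, 2027. July 16, 2027 is a Friday, so no roll-forward applies.

July 16, 2027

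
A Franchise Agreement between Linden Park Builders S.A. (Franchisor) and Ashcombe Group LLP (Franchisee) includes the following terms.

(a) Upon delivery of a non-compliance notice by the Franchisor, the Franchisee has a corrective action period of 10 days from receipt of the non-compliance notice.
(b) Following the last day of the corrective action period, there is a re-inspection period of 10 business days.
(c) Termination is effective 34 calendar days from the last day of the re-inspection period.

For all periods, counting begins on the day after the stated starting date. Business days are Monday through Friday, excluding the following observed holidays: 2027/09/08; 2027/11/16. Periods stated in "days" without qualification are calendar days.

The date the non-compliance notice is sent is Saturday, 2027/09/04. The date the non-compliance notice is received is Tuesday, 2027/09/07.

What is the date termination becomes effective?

Adding 10 calendar days to 2027/09/07 gives 2027/09/17, which is the last day of the corrective action period.
From Friday, 2027/09/17, 10 business days (Sep 20, Sep 21, Sep 22, Sep 23, Sep 24, Sep 27, Sep 28, Sep 29, Sep 30, Oct 1, skipping weekends) brings us to Friday, 2027/10/01, which is the last day of the re-inspection period.
The date termination becomes effective: 34 calendar days after 2027/10/01 is 2027/11/04.

2027/11/04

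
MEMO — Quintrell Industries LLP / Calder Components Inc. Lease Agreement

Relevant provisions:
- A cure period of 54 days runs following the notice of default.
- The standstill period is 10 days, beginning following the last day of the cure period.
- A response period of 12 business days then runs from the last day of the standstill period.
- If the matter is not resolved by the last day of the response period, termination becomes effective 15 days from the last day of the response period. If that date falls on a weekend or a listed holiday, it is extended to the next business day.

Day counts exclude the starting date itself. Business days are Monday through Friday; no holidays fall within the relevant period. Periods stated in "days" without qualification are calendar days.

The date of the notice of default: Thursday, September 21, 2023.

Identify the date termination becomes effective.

Adding 54 calendar days to September 21, 2023 gives November 14, 2023, which is the last day of the cure period.
The last day of the standstill period: November 14, 2023 + 10 days = November 24, 2023.
The last day of the response period: 12 business days after Friday, November 24, 2023, skipping weekends — Nov 27, Nov 28, Nov 29, Nov 30, …, Dec 8, Dec 11, Dec 12 — lands on Tuesday, December 12, 2023.
The date termination becomes effective: 15 calendar days after December 12, 2023 is December 27, 2023. December 27, 2023 is a Wednesday, so no roll-forward applies.

December 27, 2023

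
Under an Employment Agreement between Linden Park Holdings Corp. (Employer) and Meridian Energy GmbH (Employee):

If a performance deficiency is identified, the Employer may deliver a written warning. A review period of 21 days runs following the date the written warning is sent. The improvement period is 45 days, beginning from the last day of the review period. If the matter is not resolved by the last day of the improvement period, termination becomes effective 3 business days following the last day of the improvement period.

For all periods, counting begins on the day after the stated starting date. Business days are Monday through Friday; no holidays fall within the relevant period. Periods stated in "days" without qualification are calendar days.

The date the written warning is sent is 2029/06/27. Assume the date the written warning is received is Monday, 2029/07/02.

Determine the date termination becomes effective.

The last day of the review period: 2029/06/27 + 21 days = 2029/07/18.
The last day of the improvement period: 45 calendar days after 2029/07/18 is 2029/09/01.
From Saturday, 2029/09/01, 3 business days (Sep 3, Sep 4, Sep 5, skipping weekends) brings us to Wednesday, 2029/09/05, which is the date termination becomes effective.

2029/09/05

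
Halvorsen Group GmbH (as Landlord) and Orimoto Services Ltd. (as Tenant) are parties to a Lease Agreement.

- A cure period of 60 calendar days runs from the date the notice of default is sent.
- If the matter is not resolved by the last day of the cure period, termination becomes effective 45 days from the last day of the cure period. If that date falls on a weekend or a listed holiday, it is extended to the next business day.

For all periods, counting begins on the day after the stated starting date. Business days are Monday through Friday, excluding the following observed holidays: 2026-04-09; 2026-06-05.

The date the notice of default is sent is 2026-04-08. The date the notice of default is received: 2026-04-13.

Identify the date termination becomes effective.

2026-07-22

The last day of the cure period: 2026-04-08 + 60 days = 2026-06-07.
The date termination becomes effective: 2026-06-07 + 45 days = 2026-07-22. 2026-07-22 is a Wednesday and is not a listed holiday, so no roll-forward applies.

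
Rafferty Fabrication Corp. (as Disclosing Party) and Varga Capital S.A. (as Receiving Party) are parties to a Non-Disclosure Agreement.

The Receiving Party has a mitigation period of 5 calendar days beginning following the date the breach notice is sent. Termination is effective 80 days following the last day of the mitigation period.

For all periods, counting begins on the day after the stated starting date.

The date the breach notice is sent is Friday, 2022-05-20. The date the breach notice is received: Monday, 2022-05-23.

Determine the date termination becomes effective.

2022-08-13

The last day of the mitigation period: 5 calendar days after 2022-05-20 is 2022-05-25.
Adding 80 calendar days to 2022-05-25 gives 2022-08-13, which is the date termination becomes effective.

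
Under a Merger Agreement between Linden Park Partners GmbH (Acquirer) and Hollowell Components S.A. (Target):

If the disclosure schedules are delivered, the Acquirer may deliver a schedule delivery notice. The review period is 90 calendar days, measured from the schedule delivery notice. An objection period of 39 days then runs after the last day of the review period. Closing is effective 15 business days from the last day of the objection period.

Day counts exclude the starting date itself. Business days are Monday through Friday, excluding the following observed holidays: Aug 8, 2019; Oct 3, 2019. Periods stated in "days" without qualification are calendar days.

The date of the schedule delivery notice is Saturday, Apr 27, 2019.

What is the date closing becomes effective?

Sep 24, 2019

The last day of the review period: Apr 27, 2019 + 90 days = Jul 26, 2019.
The last day of the objection period: 39 calendar days after Jul 26, 2019 is Sep 3, 2019.
The date closing becomes effective: 15 business days after Tuesday, Sep 3, 2019, skipping weekends — Sep 4, Sep 5, Sep 6, Sep 9, …, Sep 20, Sep 23, Sep 24 — lands on Tuesday, Sep 24, 2019.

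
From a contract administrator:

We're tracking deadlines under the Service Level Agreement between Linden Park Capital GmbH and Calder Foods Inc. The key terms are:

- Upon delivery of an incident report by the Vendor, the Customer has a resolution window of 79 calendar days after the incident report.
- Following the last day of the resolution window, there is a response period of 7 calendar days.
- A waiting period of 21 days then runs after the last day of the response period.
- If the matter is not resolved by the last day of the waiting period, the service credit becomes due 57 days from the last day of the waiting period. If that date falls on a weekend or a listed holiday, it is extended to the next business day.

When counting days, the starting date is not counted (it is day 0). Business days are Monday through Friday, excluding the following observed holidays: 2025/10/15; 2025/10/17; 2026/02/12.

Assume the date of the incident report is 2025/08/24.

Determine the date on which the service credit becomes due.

The last day of the resolution window: 2025/08/24 + 79 days = 2025/11/11.
Adding 7 calendar days to 2025/11/11 gives 2025/11/18, which is the last day of the response period.
Adding 21 calendar days to 2025/11/18 gives 2025/12/09, which is the last day of the waiting period.
The date on which the service credit becomes due: 2025/12/09 + 57 days = 2026/02/04. 2026/02/04 is a Wednesday and is not a listed holiday, so no roll-forward applies.

2026/02/04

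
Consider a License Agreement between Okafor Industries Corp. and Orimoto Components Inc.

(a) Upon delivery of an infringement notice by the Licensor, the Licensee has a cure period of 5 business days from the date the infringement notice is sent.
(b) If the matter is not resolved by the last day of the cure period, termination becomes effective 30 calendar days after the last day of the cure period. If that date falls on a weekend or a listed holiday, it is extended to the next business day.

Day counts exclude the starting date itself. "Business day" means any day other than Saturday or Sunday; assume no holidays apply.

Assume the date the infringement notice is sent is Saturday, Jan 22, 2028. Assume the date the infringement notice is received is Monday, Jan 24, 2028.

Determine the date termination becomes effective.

Feb 28, 2028

The last day of the cure period: 5 business days after Saturday, Jan 22, 2028, skipping weekends — Jan 24, Jan 25, Jan 26, Jan 27, Jan 28 — lands on Friday, Jan 28, 2028.
The date termination becomes effective: Jan 28, 2028 + 30 days = Feb 27, 2028. That falls on a Sunday, so it rolls to the next business day, Monday, Feb 28, 2028.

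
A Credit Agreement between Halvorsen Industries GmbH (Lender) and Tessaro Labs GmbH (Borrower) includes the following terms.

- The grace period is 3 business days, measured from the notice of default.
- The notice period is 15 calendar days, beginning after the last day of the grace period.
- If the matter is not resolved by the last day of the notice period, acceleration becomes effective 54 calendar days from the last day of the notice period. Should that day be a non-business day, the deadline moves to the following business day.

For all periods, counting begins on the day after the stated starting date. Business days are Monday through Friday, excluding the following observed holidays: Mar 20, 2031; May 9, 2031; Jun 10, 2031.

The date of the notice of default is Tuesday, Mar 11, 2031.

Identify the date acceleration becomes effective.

The last day of the grace period: counting 3 business days from Tuesday, Mar 11, 2031 (Mar 12, Mar 13, Mar 14, skipping weekends) reaches Friday, Mar 14, 2031.
Adding 15 calendar days to Mar 14, 2031 gives Mar 29, 2031, which is the last day of the notice period.
Adding 54 calendar days to Mar 29, 2031 gives May 22, 2031, which is the date acceleration becomes effective. May 22, 2031 is a Thursday and is not a listed holiday, so no roll-forward applies.

May 22, 2031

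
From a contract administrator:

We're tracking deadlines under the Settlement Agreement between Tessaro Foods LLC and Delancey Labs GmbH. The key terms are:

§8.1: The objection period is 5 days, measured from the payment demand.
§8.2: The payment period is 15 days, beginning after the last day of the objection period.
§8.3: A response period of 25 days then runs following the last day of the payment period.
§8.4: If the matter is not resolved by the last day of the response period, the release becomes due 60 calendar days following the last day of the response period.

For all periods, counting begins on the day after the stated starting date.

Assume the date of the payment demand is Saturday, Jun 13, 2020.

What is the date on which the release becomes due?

Adding 5 calendar days to Jun 13, 2020 gives Jun 18, 2020, which is the last day of the objection period.
The last day of the payment period: Jun 18, 2020 + 15 days = Jul 3, 2020.
The last day of the response period: Jul 3, 2020 + 25 days = Jul 28, 2020.
The date on which the release becomes due: Jul 28, 2020 + 60 days = Sep 26, 2020.

Sep 26, 2020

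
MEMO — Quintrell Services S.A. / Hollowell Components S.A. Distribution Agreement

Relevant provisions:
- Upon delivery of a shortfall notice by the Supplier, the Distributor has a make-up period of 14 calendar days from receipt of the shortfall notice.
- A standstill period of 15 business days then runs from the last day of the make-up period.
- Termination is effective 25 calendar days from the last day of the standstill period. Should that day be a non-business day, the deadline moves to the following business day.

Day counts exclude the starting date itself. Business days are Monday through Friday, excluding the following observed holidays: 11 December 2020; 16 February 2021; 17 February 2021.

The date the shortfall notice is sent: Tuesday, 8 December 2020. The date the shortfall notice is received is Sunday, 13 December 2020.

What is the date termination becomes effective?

9 February 2021

The last day of the make-up period: 13 December 2020 + 14 days = 27 December 2020.
The last day of the standstill period: 15 business days after Sunday, 27 December 2020, skipping weekends — Dec 28, Dec 29, Dec 30, Dec 31, …, Jan 13, Jan 14, Jan 15 — lands on Friday, 15 January 2021.
The date termination becomes effective: 25 calendar days after 15 January 2021 is 9 February 2021. 9 February 2021 is a Tuesday and is not a listed holiday, so no roll-forward applies.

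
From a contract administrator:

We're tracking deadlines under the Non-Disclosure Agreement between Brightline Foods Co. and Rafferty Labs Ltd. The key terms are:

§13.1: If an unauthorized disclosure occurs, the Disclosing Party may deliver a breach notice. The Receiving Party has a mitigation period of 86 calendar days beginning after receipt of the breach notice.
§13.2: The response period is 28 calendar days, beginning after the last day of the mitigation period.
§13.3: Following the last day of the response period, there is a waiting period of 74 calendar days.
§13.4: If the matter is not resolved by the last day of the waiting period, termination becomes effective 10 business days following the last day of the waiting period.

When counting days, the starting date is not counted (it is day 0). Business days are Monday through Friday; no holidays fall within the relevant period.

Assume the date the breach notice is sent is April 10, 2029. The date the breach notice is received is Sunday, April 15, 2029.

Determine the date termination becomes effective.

November 2, 2029

Adding 86 calendar days to April 15, 2029 gives July 10, 2029, which is the last day of the mitigation period.
Adding 28 calendar days to July 10, 2029 gives August 7, 2029, which is the last day of the response period.
The last day of the waiting period: 74 calendar days after August 7, 2029 is October 20, 2029.
The date termination becomes effective: counting 10 business days from Saturday, October 20, 2029 (Oct 22, Oct 23, Oct 24, Oct 25, Oct 26, Oct 29, Oct 30, Oct 31, Nov 1, Nov 2, skipping weekends) reaches Friday, November 2, 2029.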